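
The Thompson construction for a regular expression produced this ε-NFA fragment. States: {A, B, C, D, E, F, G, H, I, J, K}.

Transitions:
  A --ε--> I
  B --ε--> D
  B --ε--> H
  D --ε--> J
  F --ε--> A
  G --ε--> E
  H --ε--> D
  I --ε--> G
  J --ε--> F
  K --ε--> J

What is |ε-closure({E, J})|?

6

Start with {E, J}.
From J via ε: add F.
From F via ε: add A.
From A via ε: add I.
From I via ε: add G.
ε-closure = {A, E, F, G, I, J}, which has 6 states.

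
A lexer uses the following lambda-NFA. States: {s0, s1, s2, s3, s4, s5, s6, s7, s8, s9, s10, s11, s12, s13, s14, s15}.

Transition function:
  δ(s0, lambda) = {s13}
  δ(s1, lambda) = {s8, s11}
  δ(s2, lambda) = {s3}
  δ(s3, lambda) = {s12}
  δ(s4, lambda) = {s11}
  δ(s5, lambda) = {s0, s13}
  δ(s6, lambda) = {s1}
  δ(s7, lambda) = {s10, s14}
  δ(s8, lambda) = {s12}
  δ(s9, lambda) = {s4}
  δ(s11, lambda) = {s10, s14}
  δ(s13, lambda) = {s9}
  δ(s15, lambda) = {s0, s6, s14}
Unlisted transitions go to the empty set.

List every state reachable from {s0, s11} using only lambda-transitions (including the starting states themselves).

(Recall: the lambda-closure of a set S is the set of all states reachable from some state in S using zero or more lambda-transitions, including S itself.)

Start with {s0, s11}.
From s0 via lambda: add s13.
From s11 via lambda: add s10, s14.
From s13 via lambda: add s9.
From s9 via lambda: add s4.
No new states can be added; the closed set is {s0, s4, s9, s10, s11, s13, s14}.

{s0, s4, s9, s10, s11, s13, s14}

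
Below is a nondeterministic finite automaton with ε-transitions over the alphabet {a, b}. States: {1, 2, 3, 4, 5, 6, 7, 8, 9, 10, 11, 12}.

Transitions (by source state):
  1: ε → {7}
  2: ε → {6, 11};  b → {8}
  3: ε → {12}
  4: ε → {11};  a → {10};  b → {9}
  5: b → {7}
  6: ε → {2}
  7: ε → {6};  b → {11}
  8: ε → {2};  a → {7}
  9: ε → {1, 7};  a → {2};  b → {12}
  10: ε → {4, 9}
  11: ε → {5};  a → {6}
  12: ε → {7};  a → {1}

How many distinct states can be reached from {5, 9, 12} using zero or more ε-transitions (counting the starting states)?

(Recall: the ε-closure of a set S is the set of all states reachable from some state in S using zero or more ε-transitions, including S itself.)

8

Start with {5, 9, 12}.
From 9 via ε: add 1, 7.
From 7 via ε: add 6.
From 6 via ε: add 2.
From 2 via ε: add 11.
ε-closure = {1, 2, 5, 6, 7, 9, 11, 12}, which has 8 states.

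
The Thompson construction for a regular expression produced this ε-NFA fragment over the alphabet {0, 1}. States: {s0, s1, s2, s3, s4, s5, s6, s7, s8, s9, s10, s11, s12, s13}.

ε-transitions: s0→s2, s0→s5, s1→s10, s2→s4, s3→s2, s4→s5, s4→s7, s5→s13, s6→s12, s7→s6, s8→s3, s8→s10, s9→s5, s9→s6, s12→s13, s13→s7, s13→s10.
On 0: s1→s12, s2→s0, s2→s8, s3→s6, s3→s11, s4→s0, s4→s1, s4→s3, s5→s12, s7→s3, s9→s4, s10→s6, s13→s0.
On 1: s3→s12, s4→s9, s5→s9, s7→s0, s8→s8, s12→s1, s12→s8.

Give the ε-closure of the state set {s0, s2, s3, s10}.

{s0, s2, s3, s4, s5, s6, s7, s10, s12, s13}

Start with {s0, s2, s3, s10}.
From s0 via ε: add s5.
From s2 via ε: add s4.
From s4 via ε: add s7.
From s5 via ε: add s13.
From s7 via ε: add s6.
From s6 via ε: add s12.
No new states can be added; the closed set is {s0, s2, s3, s4, s5, s6, s7, s10, s12, s13}.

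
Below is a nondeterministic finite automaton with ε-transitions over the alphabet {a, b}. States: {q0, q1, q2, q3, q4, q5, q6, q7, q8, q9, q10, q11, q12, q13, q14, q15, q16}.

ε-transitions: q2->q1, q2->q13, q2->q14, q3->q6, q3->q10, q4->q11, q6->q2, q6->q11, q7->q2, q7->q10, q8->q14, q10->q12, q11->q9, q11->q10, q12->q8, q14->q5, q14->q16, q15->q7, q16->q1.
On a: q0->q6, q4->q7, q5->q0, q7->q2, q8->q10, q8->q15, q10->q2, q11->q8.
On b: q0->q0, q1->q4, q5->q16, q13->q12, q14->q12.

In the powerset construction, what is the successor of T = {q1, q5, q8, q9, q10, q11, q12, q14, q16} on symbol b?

{q1, q4, q5, q8, q9, q10, q11, q12, q14, q16}

q1 on b → {q4}.
q5 on b → {q16}.
q14 on b → {q12}.
No b-transition from q8, q9, q10, q11, q12, q16.
Union after reading b: {q4, q12, q16}.
Now take the ε-closure:
From q4 via ε: add q11.
From q12 via ε: add q8.
From q16 via ε: add q1.
From q8 via ε: add q14.
From q11 via ε: add q9, q10.
From q14 via ε: add q5.
No new states can be added; the closed set is {q1, q4, q5, q8, q9, q10, q11, q12, q14, q16}.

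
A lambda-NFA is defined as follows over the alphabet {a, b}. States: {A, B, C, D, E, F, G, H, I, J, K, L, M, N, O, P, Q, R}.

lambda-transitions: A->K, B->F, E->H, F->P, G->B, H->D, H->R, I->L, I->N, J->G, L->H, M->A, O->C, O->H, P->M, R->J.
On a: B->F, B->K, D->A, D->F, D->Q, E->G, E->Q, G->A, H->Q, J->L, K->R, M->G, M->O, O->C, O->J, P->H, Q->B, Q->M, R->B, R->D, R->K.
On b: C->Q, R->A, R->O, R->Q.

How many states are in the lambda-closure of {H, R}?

11

Start with {H, R}.
From H via lambda: add D.
From R via lambda: add J.
From J via lambda: add G.
From G via lambda: add B.
From B via lambda: add F.
From F via lambda: add P.
From P via lambda: add M.
From M via lambda: add A.
From A via lambda: add K.
lambda-closure = {A, B, D, F, G, H, J, K, M, P, R}, which has 11 states.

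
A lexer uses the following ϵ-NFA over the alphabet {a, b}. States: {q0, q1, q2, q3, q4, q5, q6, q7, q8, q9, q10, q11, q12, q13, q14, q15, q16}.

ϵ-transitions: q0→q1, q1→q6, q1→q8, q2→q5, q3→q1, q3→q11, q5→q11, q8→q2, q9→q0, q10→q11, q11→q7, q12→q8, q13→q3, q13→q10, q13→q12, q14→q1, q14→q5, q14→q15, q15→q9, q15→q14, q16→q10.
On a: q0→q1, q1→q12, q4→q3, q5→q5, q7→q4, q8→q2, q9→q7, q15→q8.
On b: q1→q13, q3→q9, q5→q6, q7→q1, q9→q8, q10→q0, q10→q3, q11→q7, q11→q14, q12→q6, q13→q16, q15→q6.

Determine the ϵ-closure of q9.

{q0, q1, q2, q5, q6, q7, q8, q9, q11}

Start with {q9}.
From q9 via ϵ: add q0.
From q0 via ϵ: add q1.
From q1 via ϵ: add q6, q8.
From q8 via ϵ: add q2.
From q2 via ϵ: add q5.
From q5 via ϵ: add q11.
From q11 via ϵ: add q7.
No new states can be added; the closed set is {q0, q1, q2, q5, q6, q7, q8, q9, q11}.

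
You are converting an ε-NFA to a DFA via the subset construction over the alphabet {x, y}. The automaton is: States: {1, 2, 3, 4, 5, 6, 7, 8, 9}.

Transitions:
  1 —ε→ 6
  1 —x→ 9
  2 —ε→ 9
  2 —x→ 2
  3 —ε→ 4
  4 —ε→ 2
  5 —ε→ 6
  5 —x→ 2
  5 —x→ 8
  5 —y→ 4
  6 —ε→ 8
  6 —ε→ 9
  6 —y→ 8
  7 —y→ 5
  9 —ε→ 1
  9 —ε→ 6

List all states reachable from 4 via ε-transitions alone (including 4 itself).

{1, 2, 4, 6, 8, 9}

Start with {4}.
From 4 via ε: add 2.
From 2 via ε: add 9.
From 9 via ε: add 1, 6.
From 6 via ε: add 8.
No new states can be added; the closed set is {1, 2, 4, 6, 8, 9}.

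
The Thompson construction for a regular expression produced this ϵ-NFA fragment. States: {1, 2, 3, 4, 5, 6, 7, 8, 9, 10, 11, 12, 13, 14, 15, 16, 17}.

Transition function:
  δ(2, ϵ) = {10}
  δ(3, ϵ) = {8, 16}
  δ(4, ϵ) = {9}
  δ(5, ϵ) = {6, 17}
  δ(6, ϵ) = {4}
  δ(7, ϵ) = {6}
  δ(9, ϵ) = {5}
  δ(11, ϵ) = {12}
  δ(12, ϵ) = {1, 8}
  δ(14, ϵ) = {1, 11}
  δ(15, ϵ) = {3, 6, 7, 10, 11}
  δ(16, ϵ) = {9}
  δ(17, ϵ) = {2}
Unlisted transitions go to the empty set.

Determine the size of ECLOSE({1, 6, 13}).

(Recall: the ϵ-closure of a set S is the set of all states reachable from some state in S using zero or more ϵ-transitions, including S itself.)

Start with {1, 6, 13}.
From 6 via ϵ: add 4.
From 4 via ϵ: add 9.
From 9 via ϵ: add 5.
From 5 via ϵ: add 17.
From 17 via ϵ: add 2.
From 2 via ϵ: add 10.
ϵ-closure = {1, 2, 4, 5, 6, 9, 10, 13, 17}, which has 9 states.

9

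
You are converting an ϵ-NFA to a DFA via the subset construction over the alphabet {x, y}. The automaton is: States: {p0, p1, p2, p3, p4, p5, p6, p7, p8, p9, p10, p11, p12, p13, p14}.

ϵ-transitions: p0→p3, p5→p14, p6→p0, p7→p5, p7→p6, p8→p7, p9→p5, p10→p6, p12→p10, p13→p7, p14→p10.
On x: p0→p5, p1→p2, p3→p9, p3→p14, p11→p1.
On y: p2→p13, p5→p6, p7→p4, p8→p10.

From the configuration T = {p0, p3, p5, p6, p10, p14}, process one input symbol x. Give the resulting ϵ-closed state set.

p0 on x → {p5}.
p3 on x → {p9, p14}.
No x-transition from p5, p6, p10, p14.
Union after reading x: {p5, p9, p14}.
Now take the ϵ-closure:
From p14 via ϵ: add p10.
From p10 via ϵ: add p6.
From p6 via ϵ: add p0.
From p0 via ϵ: add p3.
No new states can be added; the closed set is {p0, p3, p5, p6, p9, p10, p14}.

{p0, p3, p5, p6, p9, p10, p14}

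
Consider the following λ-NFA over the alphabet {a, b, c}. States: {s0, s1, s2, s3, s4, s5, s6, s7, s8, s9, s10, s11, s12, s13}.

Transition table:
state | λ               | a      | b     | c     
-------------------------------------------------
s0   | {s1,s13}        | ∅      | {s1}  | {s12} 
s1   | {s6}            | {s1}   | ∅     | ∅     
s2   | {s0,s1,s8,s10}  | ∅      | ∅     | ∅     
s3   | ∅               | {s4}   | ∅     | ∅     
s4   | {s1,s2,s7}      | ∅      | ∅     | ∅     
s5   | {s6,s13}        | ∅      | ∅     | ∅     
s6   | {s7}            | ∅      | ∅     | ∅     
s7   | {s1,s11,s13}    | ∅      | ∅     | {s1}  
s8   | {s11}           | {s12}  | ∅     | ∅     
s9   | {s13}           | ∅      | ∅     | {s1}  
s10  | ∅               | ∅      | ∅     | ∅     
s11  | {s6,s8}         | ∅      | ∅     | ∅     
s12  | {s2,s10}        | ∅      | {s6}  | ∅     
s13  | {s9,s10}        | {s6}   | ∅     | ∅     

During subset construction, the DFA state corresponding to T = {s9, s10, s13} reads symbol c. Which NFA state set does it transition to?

s9 on c → {s1}.
No c-transition from s10, s13.
Union after reading c: {s1}.
Now take the λ-closure:
From s1 via λ: add s6.
From s6 via λ: add s7.
From s7 via λ: add s11, s13.
From s11 via λ: add s8.
From s13 via λ: add s9, s10.
No new states can be added; the closed set is {s1, s6, s7, s8, s9, s10, s11, s13}.

{s1, s6, s7, s8, s9, s10, s11, s13}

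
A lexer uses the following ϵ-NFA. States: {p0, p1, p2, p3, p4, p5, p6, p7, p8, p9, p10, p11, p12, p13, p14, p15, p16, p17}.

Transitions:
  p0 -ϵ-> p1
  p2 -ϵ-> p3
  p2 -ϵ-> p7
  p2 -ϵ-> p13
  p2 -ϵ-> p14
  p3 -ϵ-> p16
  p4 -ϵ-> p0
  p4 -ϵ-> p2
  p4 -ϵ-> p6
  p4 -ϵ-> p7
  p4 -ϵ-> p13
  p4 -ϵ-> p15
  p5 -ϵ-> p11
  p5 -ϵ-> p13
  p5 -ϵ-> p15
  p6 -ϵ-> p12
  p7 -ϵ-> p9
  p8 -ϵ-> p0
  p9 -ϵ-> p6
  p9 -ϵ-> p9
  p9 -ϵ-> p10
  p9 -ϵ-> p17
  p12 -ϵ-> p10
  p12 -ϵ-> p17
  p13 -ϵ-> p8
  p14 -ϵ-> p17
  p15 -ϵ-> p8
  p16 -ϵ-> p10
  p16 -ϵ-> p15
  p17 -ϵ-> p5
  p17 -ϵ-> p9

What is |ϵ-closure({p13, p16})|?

Start with {p13, p16}.
From p13 via ϵ: add p8.
From p16 via ϵ: add p10, p15.
From p8 via ϵ: add p0.
From p0 via ϵ: add p1.
ϵ-closure = {p0, p1, p8, p10, p13, p15, p16}, which has 7 states.

7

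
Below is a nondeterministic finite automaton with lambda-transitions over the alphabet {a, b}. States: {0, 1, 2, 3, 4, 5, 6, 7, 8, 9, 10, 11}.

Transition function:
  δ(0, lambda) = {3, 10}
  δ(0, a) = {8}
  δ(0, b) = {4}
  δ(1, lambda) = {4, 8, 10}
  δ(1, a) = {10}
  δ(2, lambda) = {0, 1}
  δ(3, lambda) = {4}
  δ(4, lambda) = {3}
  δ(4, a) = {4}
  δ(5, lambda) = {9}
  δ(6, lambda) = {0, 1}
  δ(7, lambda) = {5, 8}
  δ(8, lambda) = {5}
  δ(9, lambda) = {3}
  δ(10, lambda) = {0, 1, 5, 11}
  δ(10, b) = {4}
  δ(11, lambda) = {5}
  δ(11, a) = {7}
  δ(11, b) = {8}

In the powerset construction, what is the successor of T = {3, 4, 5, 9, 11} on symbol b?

{3, 4, 5, 8, 9}

11 on b → {8}.
No b-transition from 3, 4, 5, 9.
Union after reading b: {8}.
Now take the lambda-closure:
From 8 via lambda: add 5.
From 5 via lambda: add 9.
From 9 via lambda: add 3.
From 3 via lambda: add 4.
No new states can be added; the closed set is {3, 4, 5, 8, 9}.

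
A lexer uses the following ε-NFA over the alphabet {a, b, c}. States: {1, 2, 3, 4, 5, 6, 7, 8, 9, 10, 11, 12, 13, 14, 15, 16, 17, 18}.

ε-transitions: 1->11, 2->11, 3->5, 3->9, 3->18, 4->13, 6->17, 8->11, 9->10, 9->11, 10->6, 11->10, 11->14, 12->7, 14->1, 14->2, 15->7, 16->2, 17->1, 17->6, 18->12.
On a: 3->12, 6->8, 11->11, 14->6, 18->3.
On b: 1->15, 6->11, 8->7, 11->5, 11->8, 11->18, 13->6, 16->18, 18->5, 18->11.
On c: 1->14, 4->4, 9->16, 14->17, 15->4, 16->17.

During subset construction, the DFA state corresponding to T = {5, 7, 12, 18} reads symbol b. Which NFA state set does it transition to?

{1, 2, 5, 6, 10, 11, 14, 17}

18 on b → {5, 11}.
No b-transition from 5, 7, 12.
Union after reading b: {5, 11}.
Now take the ε-closure:
From 11 via ε: add 10, 14.
From 10 via ε: add 6.
From 14 via ε: add 1, 2.
From 6 via ε: add 17.
No new states can be added; the closed set is {1, 2, 5, 6, 10, 11, 14, 17}.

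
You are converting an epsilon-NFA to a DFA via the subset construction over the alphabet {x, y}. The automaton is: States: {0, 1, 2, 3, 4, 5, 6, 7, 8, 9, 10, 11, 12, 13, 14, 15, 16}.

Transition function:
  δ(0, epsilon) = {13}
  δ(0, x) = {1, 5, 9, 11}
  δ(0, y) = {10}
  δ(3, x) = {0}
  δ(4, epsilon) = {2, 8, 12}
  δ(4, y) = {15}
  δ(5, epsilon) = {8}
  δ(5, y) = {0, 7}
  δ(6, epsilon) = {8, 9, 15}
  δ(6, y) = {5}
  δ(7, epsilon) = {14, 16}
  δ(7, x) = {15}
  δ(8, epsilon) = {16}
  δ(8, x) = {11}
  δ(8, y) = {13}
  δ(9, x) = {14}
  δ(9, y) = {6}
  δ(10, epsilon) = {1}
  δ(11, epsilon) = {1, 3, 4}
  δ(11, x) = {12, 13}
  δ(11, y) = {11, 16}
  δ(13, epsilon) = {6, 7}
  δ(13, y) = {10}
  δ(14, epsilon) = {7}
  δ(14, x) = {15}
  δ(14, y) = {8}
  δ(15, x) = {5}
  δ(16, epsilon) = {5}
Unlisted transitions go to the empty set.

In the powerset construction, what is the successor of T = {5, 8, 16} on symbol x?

{1, 2, 3, 4, 5, 8, 11, 12, 16}

8 on x → {11}.
No x-transition from 5, 16.
Union after reading x: {11}.
Now take the epsilon-closure:
From 11 via epsilon: add 1, 3, 4.
From 4 via epsilon: add 2, 8, 12.
From 8 via epsilon: add 16.
From 16 via epsilon: add 5.
No new states can be added; the closed set is {1, 2, 3, 4, 5, 8, 11, 12, 16}.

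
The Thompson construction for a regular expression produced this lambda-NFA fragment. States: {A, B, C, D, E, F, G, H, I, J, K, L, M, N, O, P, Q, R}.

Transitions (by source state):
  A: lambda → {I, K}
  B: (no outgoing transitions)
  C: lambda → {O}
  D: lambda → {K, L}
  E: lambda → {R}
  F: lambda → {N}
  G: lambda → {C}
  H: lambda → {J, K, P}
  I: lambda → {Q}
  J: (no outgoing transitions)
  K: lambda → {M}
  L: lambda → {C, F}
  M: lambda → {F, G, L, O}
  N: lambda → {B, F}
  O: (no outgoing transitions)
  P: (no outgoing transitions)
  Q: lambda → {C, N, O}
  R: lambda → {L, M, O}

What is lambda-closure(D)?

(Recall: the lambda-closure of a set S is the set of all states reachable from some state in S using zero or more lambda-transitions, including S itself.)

{B, C, D, F, G, K, L, M, N, O}

Start with {D}.
From D via lambda: add K, L.
From K via lambda: add M.
From L via lambda: add C, F.
From C via lambda: add O.
From F via lambda: add N.
From M via lambda: add G.
From N via lambda: add B.
No new states can be added; the closed set is {B, C, D, F, G, K, L, M, N, O}.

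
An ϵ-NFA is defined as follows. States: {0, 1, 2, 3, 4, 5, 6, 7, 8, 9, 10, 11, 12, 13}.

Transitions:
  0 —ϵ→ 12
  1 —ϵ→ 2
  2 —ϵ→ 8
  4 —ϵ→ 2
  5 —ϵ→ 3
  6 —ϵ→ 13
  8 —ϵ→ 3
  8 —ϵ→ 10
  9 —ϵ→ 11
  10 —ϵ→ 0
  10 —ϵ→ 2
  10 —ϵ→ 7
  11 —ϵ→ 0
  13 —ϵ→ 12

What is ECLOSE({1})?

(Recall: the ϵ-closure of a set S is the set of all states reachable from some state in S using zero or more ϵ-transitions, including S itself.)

{0, 1, 2, 3, 7, 8, 10, 12}

Start with {1}.
From 1 via ϵ: add 2.
From 2 via ϵ: add 8.
From 8 via ϵ: add 3, 10.
From 10 via ϵ: add 0, 7.
From 0 via ϵ: add 12.
No new states can be added; the closed set is {0, 1, 2, 3, 7, 8, 10, 12}.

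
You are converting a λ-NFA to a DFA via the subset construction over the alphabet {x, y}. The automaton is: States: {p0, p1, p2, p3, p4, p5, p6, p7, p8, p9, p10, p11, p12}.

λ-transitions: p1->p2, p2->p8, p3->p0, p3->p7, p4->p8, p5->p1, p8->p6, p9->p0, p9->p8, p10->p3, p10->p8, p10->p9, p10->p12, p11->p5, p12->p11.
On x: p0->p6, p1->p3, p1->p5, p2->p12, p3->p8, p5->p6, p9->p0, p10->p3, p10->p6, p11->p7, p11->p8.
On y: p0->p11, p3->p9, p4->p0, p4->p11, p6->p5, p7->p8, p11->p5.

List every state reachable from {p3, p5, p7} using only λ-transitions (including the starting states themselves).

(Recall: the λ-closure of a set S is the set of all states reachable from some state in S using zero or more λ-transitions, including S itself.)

Start with {p3, p5, p7}.
From p3 via λ: add p0.
From p5 via λ: add p1.
From p1 via λ: add p2.
From p2 via λ: add p8.
From p8 via λ: add p6.
No new states can be added; the closed set is {p0, p1, p2, p3, p5, p6, p7, p8}.

{p0, p1, p2, p3, p5, p6, p7, p8}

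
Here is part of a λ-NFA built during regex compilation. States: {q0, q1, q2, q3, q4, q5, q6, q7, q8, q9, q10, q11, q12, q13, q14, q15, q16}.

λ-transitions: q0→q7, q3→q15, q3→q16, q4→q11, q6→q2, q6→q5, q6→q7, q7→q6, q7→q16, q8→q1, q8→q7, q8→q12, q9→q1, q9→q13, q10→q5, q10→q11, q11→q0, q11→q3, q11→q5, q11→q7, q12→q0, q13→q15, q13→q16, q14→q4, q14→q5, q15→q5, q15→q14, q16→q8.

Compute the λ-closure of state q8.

Start with {q8}.
From q8 via λ: add q1, q7, q12.
From q7 via λ: add q6, q16.
From q12 via λ: add q0.
From q6 via λ: add q2, q5.
No new states can be added; the closed set is {q0, q1, q2, q5, q6, q7, q8, q12, q16}.

{q0, q1, q2, q5, q6, q7, q8, q12, q16}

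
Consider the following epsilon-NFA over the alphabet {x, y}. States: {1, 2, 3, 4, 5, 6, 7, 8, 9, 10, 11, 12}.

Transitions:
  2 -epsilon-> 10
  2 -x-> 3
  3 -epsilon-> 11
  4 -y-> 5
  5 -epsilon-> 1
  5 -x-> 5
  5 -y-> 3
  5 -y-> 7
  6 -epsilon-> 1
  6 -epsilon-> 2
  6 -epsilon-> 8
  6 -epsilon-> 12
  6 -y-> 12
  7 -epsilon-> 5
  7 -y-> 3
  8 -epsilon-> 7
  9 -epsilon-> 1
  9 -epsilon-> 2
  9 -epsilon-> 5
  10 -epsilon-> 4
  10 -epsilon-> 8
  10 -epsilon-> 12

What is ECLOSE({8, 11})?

Start with {8, 11}.
From 8 via epsilon: add 7.
From 7 via epsilon: add 5.
From 5 via epsilon: add 1.
No new states can be added; the closed set is {1, 5, 7, 8, 11}.

{1, 5, 7, 8, 11}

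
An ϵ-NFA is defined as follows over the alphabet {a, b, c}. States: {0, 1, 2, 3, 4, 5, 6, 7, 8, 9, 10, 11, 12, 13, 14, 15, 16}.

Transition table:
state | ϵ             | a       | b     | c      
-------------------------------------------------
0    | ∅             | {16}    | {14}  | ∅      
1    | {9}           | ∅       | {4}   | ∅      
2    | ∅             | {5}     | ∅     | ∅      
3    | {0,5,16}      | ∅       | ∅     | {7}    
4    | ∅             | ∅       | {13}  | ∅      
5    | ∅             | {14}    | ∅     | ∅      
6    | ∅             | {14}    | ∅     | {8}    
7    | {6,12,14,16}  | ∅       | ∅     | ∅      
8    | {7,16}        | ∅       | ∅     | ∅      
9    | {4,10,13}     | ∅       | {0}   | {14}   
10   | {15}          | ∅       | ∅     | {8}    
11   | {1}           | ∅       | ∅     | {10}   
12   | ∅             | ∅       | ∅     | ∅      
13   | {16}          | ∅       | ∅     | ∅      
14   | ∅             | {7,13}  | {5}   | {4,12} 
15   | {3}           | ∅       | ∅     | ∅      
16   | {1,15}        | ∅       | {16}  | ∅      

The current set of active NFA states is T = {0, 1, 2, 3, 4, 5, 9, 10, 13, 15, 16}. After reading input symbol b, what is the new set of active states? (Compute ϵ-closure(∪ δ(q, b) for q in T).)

0 on b → {14}.
1 on b → {4}.
4 on b → {13}.
9 on b → {0}.
16 on b → {16}.
No b-transition from 2, 3, 5, 10, 13, 15.
Union after reading b: {0, 4, 13, 14, 16}.
Now take the ϵ-closure:
From 16 via ϵ: add 1, 15.
From 1 via ϵ: add 9.
From 15 via ϵ: add 3.
From 3 via ϵ: add 5.
From 9 via ϵ: add 10.
No new states can be added; the closed set is {0, 1, 3, 4, 5, 9, 10, 13, 14, 15, 16}.

{0, 1, 3, 4, 5, 9, 10, 13, 14, 15, 16}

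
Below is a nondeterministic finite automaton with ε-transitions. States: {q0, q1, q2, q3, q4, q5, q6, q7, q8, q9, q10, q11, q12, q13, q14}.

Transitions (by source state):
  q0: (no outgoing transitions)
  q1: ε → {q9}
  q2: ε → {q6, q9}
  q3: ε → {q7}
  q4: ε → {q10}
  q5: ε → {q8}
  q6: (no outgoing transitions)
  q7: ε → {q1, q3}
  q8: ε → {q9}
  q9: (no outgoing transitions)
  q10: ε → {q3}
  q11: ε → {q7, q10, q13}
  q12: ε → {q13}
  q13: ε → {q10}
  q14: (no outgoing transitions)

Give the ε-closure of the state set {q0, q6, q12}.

Start with {q0, q6, q12}.
From q12 via ε: add q13.
From q13 via ε: add q10.
From q10 via ε: add q3.
From q3 via ε: add q7.
From q7 via ε: add q1.
From q1 via ε: add q9.
No new states can be added; the closed set is {q0, q1, q3, q6, q7, q9, q10, q12, q13}.

{q0, q1, q3, q6, q7, q9, q10, q12, q13}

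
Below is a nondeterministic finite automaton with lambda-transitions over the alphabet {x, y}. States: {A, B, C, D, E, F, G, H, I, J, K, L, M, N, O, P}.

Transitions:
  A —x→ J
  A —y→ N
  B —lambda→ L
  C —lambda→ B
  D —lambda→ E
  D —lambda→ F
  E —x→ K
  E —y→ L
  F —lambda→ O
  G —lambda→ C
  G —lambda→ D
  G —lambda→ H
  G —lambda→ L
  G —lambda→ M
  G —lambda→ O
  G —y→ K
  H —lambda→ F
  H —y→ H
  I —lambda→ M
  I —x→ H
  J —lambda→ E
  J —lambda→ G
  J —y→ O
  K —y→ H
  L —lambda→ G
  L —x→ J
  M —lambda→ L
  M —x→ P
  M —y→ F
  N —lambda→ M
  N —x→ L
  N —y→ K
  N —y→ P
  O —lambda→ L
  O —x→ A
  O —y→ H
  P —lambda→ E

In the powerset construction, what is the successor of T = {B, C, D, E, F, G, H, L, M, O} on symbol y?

E on y → {L}.
G on y → {K}.
H on y → {H}.
M on y → {F}.
O on y → {H}.
No y-transition from B, C, D, F, L.
Union after reading y: {F, H, K, L}.
Now take the lambda-closure:
From F via lambda: add O.
From L via lambda: add G.
From G via lambda: add C, D, M.
From C via lambda: add B.
From D via lambda: add E.
No new states can be added; the closed set is {B, C, D, E, F, G, H, K, L, M, O}.

{B, C, D, E, F, G, H, K, L, M, O}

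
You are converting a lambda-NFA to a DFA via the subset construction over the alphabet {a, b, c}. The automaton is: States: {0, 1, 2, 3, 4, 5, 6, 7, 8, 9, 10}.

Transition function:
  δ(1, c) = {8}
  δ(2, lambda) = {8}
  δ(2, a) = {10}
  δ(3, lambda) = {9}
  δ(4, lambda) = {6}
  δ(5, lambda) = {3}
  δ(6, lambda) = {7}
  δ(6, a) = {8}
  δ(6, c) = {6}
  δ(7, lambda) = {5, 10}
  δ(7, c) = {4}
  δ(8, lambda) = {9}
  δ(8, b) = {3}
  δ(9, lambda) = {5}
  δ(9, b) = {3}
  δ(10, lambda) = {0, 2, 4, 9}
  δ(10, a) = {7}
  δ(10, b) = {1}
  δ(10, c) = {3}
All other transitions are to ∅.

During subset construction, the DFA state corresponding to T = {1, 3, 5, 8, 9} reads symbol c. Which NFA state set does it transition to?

{3, 5, 8, 9}

1 on c → {8}.
No c-transition from 3, 5, 8, 9.
Union after reading c: {8}.
Now take the lambda-closure:
From 8 via lambda: add 9.
From 9 via lambda: add 5.
From 5 via lambda: add 3.
No new states can be added; the closed set is {3, 5, 8, 9}.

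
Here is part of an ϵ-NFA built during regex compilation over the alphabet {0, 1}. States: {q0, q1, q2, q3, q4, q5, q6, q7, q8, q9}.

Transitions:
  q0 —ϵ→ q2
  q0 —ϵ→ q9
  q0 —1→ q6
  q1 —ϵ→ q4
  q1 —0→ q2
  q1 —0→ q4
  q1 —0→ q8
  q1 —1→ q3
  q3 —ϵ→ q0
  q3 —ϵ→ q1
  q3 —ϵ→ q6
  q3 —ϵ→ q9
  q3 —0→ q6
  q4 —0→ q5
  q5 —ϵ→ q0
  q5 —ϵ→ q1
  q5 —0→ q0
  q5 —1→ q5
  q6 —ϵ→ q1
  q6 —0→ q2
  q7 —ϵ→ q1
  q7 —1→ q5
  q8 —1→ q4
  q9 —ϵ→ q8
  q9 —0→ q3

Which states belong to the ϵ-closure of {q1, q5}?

{q0, q1, q2, q4, q5, q8, q9}

Start with {q1, q5}.
From q1 via ϵ: add q4.
From q5 via ϵ: add q0.
From q0 via ϵ: add q2, q9.
From q9 via ϵ: add q8.
No new states can be added; the closed set is {q0, q1, q2, q4, q5, q8, q9}.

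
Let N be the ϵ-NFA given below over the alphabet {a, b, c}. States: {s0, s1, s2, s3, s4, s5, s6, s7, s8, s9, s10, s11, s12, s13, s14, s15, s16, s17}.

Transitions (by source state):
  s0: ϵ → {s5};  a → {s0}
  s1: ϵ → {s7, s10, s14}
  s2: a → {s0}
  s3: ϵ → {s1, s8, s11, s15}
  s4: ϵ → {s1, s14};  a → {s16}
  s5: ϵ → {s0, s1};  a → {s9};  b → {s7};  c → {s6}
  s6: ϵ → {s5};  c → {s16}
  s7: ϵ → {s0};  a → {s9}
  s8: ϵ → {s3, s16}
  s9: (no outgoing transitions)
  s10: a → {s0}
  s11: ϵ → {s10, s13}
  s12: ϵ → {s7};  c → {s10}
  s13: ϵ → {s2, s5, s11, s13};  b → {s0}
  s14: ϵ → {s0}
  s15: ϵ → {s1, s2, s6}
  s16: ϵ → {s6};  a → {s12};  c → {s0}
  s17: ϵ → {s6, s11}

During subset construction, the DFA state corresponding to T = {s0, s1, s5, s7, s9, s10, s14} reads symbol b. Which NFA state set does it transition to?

{s0, s1, s5, s7, s10, s14}

s5 on b → {s7}.
No b-transition from s0, s1, s7, s9, s10, s14.
Union after reading b: {s7}.
Now take the ϵ-closure:
From s7 via ϵ: add s0.
From s0 via ϵ: add s5.
From s5 via ϵ: add s1.
From s1 via ϵ: add s10, s14.
No new states can be added; the closed set is {s0, s1, s5, s7, s10, s14}.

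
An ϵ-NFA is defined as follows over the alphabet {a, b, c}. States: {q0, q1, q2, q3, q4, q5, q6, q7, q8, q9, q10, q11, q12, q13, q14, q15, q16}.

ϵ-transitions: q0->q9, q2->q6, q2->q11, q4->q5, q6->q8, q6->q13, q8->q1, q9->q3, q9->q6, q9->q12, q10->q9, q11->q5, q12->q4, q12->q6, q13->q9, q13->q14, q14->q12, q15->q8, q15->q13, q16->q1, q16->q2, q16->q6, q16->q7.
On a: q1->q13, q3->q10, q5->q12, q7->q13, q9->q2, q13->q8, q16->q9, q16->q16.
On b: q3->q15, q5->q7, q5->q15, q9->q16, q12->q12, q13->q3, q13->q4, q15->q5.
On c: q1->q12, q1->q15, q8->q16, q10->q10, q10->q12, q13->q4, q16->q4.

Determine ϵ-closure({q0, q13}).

Start with {q0, q13}.
From q0 via ϵ: add q9.
From q13 via ϵ: add q14.
From q9 via ϵ: add q3, q6, q12.
From q6 via ϵ: add q8.
From q12 via ϵ: add q4.
From q4 via ϵ: add q5.
From q8 via ϵ: add q1.
No new states can be added; the closed set is {q0, q1, q3, q4, q5, q6, q8, q9, q12, q13, q14}.

{q0, q1, q3, q4, q5, q6, q8, q9, q12, q13, q14}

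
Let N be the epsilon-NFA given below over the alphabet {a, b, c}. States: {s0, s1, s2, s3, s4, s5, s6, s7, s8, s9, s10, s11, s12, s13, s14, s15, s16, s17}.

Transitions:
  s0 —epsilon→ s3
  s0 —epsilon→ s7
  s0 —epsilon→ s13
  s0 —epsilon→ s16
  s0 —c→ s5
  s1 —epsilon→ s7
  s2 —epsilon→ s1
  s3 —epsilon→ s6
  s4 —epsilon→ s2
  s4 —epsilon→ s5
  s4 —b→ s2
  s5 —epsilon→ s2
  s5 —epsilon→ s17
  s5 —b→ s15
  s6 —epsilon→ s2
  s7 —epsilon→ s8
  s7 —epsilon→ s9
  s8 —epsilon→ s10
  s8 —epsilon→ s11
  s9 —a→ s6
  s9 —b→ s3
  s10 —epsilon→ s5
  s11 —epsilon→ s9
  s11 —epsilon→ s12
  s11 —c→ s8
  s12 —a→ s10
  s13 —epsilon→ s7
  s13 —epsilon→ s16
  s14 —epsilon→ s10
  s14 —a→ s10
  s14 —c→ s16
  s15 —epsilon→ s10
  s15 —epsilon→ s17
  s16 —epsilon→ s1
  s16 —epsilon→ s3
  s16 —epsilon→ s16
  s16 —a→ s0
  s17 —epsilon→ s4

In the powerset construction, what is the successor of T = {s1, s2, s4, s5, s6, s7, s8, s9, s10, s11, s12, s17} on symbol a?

{s1, s2, s4, s5, s6, s7, s8, s9, s10, s11, s12, s17}

s9 on a → {s6}.
s12 on a → {s10}.
No a-transition from s1, s2, s4, s5, s6, s7, s8, s10, s11, s17.
Union after reading a: {s6, s10}.
Now take the epsilon-closure:
From s6 via epsilon: add s2.
From s10 via epsilon: add s5.
From s2 via epsilon: add s1.
From s5 via epsilon: add s17.
From s1 via epsilon: add s7.
From s17 via epsilon: add s4.
From s7 via epsilon: add s8, s9.
From s8 via epsilon: add s11.
From s11 via epsilon: add s12.
No new states can be added; the closed set is {s1, s2, s4, s5, s6, s7, s8, s9, s10, s11, s12, s17}.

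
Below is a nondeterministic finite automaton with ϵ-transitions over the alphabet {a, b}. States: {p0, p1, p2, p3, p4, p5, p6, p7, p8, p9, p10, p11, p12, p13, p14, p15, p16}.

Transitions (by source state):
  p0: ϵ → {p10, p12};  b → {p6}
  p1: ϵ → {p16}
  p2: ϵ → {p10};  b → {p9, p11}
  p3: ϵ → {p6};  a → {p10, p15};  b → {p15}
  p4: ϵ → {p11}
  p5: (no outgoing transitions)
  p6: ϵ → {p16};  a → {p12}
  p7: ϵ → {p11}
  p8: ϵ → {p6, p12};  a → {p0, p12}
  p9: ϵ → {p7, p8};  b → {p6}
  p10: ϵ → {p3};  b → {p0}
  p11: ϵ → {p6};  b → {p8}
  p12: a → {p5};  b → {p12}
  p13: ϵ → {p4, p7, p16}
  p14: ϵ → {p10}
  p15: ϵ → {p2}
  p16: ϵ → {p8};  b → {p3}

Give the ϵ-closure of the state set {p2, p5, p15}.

Start with {p2, p5, p15}.
From p2 via ϵ: add p10.
From p10 via ϵ: add p3.
From p3 via ϵ: add p6.
From p6 via ϵ: add p16.
From p16 via ϵ: add p8.
From p8 via ϵ: add p12.
No new states can be added; the closed set is {p2, p3, p5, p6, p8, p10, p12, p15, p16}.

{p2, p3, p5, p6, p8, p10, p12, p15, p16}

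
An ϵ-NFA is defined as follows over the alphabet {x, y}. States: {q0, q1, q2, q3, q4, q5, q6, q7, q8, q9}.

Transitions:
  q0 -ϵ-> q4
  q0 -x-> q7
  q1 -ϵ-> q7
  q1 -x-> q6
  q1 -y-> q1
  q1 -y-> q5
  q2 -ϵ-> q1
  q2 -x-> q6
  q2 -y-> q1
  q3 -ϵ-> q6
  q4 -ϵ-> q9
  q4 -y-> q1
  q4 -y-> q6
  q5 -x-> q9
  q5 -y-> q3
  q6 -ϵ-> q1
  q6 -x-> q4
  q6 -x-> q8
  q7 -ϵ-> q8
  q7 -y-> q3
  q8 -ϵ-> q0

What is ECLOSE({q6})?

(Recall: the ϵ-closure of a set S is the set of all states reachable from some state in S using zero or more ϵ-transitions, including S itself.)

Start with {q6}.
From q6 via ϵ: add q1.
From q1 via ϵ: add q7.
From q7 via ϵ: add q8.
From q8 via ϵ: add q0.
From q0 via ϵ: add q4.
From q4 via ϵ: add q9.
No new states can be added; the closed set is {q0, q1, q4, q6, q7, q8, q9}.

{q0, q1, q4, q6, q7, q8, q9}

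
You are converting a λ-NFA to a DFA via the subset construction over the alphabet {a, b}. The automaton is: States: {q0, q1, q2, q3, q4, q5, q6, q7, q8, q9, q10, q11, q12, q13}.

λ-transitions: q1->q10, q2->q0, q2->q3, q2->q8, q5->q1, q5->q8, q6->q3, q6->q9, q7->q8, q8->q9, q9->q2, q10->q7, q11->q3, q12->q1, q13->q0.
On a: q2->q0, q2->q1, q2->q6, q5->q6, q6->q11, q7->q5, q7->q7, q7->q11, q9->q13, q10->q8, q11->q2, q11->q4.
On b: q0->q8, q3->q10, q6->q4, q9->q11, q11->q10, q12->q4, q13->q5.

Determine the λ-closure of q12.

{q0, q1, q2, q3, q7, q8, q9, q10, q12}

Start with {q12}.
From q12 via λ: add q1.
From q1 via λ: add q10.
From q10 via λ: add q7.
From q7 via λ: add q8.
From q8 via λ: add q9.
From q9 via λ: add q2.
From q2 via λ: add q0, q3.
No new states can be added; the closed set is {q0, q1, q2, q3, q7, q8, q9, q10, q12}.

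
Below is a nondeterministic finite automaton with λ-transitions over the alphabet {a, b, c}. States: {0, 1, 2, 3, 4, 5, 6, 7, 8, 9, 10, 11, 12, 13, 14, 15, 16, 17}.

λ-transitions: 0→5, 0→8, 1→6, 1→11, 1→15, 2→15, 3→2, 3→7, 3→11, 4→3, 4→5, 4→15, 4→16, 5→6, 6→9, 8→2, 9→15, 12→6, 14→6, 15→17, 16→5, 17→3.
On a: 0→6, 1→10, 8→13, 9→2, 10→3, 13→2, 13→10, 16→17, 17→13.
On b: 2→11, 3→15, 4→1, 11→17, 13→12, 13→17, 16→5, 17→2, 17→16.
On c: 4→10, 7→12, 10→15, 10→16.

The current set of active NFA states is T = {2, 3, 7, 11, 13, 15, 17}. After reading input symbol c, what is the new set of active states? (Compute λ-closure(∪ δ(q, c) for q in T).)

{2, 3, 6, 7, 9, 11, 12, 15, 17}

7 on c → {12}.
No c-transition from 2, 3, 11, 13, 15, 17.
Union after reading c: {12}.
Now take the λ-closure:
From 12 via λ: add 6.
From 6 via λ: add 9.
From 9 via λ: add 15.
From 15 via λ: add 17.
From 17 via λ: add 3.
From 3 via λ: add 2, 7, 11.
No new states can be added; the closed set is {2, 3, 6, 7, 9, 11, 12, 15, 17}.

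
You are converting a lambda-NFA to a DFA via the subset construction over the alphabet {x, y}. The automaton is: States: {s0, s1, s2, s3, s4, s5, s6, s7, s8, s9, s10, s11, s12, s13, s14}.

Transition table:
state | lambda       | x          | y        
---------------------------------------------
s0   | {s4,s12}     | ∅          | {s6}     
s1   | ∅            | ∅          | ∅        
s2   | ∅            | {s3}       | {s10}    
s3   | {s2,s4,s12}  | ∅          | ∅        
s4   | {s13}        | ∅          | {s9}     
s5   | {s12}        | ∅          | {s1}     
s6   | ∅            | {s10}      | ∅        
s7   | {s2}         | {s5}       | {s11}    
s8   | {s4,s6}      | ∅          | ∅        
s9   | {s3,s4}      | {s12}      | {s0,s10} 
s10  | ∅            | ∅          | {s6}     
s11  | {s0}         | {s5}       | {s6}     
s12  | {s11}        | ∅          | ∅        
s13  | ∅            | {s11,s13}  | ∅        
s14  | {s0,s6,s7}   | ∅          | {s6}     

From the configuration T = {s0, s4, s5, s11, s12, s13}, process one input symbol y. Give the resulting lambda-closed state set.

{s0, s1, s2, s3, s4, s6, s9, s11, s12, s13}

s0 on y → {s6}.
s4 on y → {s9}.
s5 on y → {s1}.
s11 on y → {s6}.
No y-transition from s12, s13.
Union after reading y: {s1, s6, s9}.
Now take the lambda-closure:
From s9 via lambda: add s3, s4.
From s3 via lambda: add s2, s12.
From s4 via lambda: add s13.
From s12 via lambda: add s11.
From s11 via lambda: add s0.
No new states can be added; the closed set is {s0, s1, s2, s3, s4, s6, s9, s11, s12, s13}.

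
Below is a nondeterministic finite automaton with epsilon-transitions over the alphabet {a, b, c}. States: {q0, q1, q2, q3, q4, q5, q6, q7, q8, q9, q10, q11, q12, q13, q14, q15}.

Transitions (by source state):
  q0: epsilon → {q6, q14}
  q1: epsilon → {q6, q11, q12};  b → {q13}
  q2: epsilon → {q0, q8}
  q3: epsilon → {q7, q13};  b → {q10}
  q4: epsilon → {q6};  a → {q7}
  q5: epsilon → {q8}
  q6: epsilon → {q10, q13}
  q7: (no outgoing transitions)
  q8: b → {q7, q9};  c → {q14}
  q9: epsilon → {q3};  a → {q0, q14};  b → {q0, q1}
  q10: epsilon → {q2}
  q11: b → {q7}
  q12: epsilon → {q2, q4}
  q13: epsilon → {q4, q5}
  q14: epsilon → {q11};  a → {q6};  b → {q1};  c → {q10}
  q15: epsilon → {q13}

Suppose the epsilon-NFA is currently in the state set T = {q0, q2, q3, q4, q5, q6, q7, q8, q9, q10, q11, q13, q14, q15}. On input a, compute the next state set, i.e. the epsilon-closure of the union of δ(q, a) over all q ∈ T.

q4 on a → {q7}.
q9 on a → {q0, q14}.
q14 on a → {q6}.
No a-transition from q0, q2, q3, q5, q6, q7, q8, q10, q11, q13, q15.
Union after reading a: {q0, q6, q7, q14}.
Now take the epsilon-closure:
From q6 via epsilon: add q10, q13.
From q14 via epsilon: add q11.
From q10 via epsilon: add q2.
From q13 via epsilon: add q4, q5.
From q2 via epsilon: add q8.
No new states can be added; the closed set is {q0, q2, q4, q5, q6, q7, q8, q10, q11, q13, q14}.

{q0, q2, q4, q5, q6, q7, q8, q10, q11, q13, q14}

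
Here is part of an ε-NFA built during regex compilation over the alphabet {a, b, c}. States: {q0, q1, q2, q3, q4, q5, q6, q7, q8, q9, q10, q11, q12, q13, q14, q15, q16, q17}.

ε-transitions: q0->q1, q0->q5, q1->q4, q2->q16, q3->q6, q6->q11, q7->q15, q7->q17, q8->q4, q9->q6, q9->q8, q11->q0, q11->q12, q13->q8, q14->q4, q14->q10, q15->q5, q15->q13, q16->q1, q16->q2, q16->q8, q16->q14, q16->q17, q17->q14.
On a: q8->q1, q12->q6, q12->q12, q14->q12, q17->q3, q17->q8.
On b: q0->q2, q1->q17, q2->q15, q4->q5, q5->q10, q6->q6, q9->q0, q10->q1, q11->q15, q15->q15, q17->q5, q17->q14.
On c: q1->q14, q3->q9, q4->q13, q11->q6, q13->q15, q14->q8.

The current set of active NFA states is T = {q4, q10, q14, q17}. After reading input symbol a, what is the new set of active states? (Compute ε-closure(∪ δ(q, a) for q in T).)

q14 on a → {q12}.
q17 on a → {q3, q8}.
No a-transition from q4, q10.
Union after reading a: {q3, q8, q12}.
Now take the ε-closure:
From q3 via ε: add q6.
From q8 via ε: add q4.
From q6 via ε: add q11.
From q11 via ε: add q0.
From q0 via ε: add q1, q5.
No new states can be added; the closed set is {q0, q1, q3, q4, q5, q6, q8, q11, q12}.

{q0, q1, q3, q4, q5, q6, q8, q11, q12}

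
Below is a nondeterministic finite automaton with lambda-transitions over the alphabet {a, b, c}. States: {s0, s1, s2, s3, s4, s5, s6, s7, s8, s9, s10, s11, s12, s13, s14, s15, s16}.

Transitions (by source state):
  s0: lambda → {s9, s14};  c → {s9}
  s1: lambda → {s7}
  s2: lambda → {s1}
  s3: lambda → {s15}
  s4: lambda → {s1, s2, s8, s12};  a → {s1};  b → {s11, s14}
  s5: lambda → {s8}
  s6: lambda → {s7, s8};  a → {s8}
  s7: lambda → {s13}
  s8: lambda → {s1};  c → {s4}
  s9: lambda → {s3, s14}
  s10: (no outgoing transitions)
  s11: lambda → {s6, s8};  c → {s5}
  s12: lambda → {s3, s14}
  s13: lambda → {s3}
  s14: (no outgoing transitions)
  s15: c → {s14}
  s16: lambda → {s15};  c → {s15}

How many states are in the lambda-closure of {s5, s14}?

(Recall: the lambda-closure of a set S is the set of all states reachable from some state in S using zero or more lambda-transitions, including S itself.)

Start with {s5, s14}.
From s5 via lambda: add s8.
From s8 via lambda: add s1.
From s1 via lambda: add s7.
From s7 via lambda: add s13.
From s13 via lambda: add s3.
From s3 via lambda: add s15.
lambda-closure = {s1, s3, s5, s7, s8, s13, s14, s15}, which has 8 states.

8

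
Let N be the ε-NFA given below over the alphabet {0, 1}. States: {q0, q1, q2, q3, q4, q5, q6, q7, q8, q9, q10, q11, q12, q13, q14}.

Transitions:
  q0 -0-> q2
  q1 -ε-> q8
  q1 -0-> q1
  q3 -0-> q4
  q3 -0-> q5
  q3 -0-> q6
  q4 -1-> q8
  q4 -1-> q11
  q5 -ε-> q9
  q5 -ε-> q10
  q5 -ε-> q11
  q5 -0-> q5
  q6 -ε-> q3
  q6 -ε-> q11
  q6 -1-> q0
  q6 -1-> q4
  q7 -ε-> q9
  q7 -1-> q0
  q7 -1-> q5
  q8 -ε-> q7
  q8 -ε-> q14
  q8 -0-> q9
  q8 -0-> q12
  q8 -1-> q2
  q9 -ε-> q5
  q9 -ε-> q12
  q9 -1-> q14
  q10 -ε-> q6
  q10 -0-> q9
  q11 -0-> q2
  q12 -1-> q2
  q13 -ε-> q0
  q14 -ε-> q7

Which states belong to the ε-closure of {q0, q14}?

{q0, q3, q5, q6, q7, q9, q10, q11, q12, q14}

Start with {q0, q14}.
From q14 via ε: add q7.
From q7 via ε: add q9.
From q9 via ε: add q5, q12.
From q5 via ε: add q10, q11.
From q10 via ε: add q6.
From q6 via ε: add q3.
No new states can be added; the closed set is {q0, q3, q5, q6, q7, q9, q10, q11, q12, q14}.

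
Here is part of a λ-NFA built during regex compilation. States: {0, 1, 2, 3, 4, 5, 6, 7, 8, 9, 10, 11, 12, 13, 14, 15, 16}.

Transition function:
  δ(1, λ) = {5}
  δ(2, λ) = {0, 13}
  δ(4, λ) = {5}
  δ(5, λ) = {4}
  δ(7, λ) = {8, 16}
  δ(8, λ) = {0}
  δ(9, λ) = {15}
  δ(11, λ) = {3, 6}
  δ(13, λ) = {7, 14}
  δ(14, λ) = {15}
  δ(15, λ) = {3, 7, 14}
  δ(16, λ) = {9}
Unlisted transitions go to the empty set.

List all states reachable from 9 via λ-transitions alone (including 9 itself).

{0, 3, 7, 8, 9, 14, 15, 16}

Start with {9}.
From 9 via λ: add 15.
From 15 via λ: add 3, 7, 14.
From 7 via λ: add 8, 16.
From 8 via λ: add 0.
No new states can be added; the closed set is {0, 3, 7, 8, 9, 14, 15, 16}.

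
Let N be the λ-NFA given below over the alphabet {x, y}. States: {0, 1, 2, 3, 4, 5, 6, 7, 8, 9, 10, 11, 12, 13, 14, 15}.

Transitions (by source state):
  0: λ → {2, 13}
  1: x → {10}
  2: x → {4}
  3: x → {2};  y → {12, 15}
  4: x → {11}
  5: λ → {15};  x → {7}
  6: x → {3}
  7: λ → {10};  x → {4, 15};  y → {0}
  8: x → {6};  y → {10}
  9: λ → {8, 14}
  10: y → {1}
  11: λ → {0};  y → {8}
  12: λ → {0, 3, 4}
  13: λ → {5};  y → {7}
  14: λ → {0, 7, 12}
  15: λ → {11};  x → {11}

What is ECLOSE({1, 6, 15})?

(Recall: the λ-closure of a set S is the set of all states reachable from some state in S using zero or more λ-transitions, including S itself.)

Start with {1, 6, 15}.
From 15 via λ: add 11.
From 11 via λ: add 0.
From 0 via λ: add 2, 13.
From 13 via λ: add 5.
No new states can be added; the closed set is {0, 1, 2, 5, 6, 11, 13, 15}.

{0, 1, 2, 5, 6, 11, 13, 15}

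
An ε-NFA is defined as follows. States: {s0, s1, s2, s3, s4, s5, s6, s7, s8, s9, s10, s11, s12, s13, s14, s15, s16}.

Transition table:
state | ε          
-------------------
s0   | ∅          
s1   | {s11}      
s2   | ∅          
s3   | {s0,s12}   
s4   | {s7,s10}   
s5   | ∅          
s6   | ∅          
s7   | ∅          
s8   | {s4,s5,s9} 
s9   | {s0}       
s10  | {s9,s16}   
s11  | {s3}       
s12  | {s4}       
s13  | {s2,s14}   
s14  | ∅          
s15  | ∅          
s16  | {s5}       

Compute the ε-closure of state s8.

Start with {s8}.
From s8 via ε: add s4, s5, s9.
From s4 via ε: add s7, s10.
From s9 via ε: add s0.
From s10 via ε: add s16.
No new states can be added; the closed set is {s0, s4, s5, s7, s8, s9, s10, s16}.

{s0, s4, s5, s7, s8, s9, s10, s16}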